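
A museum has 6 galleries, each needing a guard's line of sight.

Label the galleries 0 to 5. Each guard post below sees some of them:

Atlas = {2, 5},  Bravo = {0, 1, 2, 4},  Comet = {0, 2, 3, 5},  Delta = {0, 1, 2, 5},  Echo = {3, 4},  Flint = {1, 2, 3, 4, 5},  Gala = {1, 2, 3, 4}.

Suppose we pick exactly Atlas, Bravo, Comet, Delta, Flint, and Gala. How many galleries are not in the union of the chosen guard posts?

0

Union of Atlas, Bravo, Comet, Delta, Flint, Gala = {0, 1, 2, 3, 4, 5} — that's every gallery, so 0 are uncovered.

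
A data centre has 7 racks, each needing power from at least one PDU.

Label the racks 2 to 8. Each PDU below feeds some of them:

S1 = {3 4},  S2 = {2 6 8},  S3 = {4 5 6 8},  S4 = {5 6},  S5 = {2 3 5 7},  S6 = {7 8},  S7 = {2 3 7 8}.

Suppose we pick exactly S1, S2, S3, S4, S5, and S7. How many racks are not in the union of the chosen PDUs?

0

Union of S1, S2, S3, S4, S5, S7 = {2, 3, 4, 5, 6, 7, 8} — that's every rack, so 0 are uncovered.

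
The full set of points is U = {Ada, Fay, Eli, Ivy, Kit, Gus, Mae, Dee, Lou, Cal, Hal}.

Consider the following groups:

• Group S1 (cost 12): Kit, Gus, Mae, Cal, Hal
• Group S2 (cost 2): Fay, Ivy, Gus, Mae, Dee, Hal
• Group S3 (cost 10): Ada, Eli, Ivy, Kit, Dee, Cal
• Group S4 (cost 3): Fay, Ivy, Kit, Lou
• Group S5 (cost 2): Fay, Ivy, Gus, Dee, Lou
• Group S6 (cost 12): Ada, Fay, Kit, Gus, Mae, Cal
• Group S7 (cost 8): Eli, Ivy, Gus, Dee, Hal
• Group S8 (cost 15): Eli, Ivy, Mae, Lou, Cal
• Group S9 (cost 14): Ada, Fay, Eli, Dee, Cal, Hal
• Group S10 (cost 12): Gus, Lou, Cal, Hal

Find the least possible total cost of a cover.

S2, S3, S5 together cover every point (S2 ∪ S3 ∪ S5 = {Ada, Fay, Eli, Ivy, Kit, Gus, Mae, Dee, Lou, Cal, Hal}); total cost 2 + 10 + 2 = 14.
The greedy pick S2, S4, S3 costs 15; no covering selection beats 14.

14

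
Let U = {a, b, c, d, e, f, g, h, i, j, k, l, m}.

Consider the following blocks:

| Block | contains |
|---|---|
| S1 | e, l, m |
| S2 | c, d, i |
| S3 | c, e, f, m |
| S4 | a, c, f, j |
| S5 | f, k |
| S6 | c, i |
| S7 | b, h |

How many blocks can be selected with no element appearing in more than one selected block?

S1, S2, S5, S7 are pairwise disjoint (S1={e,l,m}; S2={c,d,i}; S5={f,k}; S7={b,h}).
Every remaining block overlaps one of these, and no 5 of the listed blocks are pairwise disjoint, so 4 is the maximum.

4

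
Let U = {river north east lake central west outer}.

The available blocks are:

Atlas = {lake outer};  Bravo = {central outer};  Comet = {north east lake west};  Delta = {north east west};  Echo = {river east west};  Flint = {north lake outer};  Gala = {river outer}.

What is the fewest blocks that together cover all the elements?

3

Bravo and Comet and Echo together: Bravo ∪ Comet ∪ Echo = {river, north, east, lake, central, west, outer} — every element is covered.
Only Bravo contains central, so Bravo is forced; the remaining 5 elements need at least 2 more blocks (each remaining block adds at most 4) — so at least 3 blocks are needed, and 3 is optimal.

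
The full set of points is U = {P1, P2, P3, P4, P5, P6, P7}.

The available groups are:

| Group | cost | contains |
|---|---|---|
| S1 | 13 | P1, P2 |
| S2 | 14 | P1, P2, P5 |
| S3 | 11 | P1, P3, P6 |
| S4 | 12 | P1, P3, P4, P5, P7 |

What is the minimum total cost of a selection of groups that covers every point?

36

S1, S3, S4 together cover every point (S1 ∪ S3 ∪ S4 = {P1, P2, P3, P4, P5, P6, P7}); total cost 13 + 11 + 12 = 36.
No covering selection has total cost below 36.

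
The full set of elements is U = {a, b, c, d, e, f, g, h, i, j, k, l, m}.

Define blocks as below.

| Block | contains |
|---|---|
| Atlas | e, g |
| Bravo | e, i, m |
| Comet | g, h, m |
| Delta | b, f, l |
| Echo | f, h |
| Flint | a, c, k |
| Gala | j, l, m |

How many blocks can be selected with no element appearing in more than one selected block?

4

Atlas, Echo, Flint, Gala are pairwise disjoint (Atlas={e,g}; Echo={f,h}; Flint={a,c,k}; Gala={j,l,m}).
Every remaining block overlaps one of these, and no 5 of the listed blocks are pairwise disjoint, so 4 is the maximum.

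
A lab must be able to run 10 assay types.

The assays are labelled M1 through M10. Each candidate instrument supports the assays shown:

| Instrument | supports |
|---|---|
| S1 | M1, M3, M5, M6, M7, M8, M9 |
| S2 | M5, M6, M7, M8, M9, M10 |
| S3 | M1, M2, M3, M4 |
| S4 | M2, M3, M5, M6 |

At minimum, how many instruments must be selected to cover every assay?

Take {S2, S3}. Their union is {M1, M2, M3, M4, M5, M6, M7, M8, M9, M10}, which is all 10 assays.
No single instrument has all 10 assays (the largest, S1, has 7), so 2 is optimal.

2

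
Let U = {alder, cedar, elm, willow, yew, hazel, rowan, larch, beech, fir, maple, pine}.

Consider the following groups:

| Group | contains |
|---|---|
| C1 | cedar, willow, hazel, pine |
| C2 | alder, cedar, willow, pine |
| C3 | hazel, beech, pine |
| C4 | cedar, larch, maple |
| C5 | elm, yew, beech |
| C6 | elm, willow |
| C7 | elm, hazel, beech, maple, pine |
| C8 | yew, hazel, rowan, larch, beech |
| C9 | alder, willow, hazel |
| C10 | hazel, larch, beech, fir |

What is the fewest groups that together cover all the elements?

4

C2, C7, C8, and C10 cover everything between them: the union {alder, cedar, elm, willow, yew, hazel, rowan, larch, beech, fir, maple, pine} is all of U.
No 3 of the 10 groups cover everything (all 120 combinations miss at least one element), so 4 is optimal.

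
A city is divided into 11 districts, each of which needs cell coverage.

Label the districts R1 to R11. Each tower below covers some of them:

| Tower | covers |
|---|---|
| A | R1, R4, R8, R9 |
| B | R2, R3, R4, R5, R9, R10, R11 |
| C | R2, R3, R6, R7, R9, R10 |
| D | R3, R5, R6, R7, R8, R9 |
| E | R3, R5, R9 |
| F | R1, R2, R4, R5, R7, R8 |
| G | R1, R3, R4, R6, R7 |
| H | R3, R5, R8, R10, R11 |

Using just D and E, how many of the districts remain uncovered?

5

Union of D, E = {R3, R5, R6, R7, R8, R9}.
Not covered: R1, R2, R4, R10, R11 — 5 districts.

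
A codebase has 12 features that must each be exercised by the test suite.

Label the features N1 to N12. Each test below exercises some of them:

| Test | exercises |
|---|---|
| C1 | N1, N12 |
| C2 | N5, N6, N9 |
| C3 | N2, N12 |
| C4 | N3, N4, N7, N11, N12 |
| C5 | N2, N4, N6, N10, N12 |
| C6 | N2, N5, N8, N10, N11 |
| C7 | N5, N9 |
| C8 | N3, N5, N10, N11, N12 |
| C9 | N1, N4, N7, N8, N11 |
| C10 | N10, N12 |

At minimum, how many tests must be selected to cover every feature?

Take {C2, C4, C6, C9}. Their union is {N1, N2, N3, N4, N5, N6, N7, N8, N9, N10, N11, N12}, which is all 12 features.
No 3 of the 10 tests cover everything (all 120 combinations miss at least one feature), so 4 is optimal.

4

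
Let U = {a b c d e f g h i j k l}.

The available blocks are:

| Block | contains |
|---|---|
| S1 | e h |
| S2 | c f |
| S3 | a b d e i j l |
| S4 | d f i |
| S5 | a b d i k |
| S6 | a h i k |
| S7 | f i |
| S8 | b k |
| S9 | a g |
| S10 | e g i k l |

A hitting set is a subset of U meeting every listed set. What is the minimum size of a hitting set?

T = {b, f, g, h} meets every block (each contains at least one member of T), and |T| = 4.
The blocks S1, S7, S8, S9 are pairwise disjoint, so any hitting set needs a separate item for each — at least 4. Hence 4 is optimal.

4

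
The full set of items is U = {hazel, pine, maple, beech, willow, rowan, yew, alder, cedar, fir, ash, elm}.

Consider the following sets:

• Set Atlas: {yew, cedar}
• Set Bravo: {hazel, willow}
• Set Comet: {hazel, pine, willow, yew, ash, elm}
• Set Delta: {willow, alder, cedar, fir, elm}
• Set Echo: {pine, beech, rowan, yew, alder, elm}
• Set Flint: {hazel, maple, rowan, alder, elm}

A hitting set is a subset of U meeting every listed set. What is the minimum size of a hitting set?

H = {hazel, yew, fir} meets every set (each contains at least one member of H), and |H| = 3.
No choice of 2 items meets every set, so 3 is the minimum.

3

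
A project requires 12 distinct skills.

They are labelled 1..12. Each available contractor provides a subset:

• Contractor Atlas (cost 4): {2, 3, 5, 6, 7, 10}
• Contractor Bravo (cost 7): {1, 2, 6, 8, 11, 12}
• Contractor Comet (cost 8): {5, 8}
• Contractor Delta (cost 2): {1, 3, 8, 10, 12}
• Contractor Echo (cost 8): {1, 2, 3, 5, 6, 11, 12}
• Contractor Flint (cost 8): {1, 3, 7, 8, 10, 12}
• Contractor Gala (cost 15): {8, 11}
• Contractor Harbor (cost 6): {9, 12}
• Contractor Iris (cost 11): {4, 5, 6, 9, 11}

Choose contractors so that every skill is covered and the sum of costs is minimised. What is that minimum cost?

Atlas, Delta, Iris together cover every skill (Atlas ∪ Delta ∪ Iris = {1, 2, 3, 4, 5, 6, 7, 8, 9, 10, 11, 12}); total cost 4 + 2 + 11 = 17.
No covering selection has total cost below 17.

17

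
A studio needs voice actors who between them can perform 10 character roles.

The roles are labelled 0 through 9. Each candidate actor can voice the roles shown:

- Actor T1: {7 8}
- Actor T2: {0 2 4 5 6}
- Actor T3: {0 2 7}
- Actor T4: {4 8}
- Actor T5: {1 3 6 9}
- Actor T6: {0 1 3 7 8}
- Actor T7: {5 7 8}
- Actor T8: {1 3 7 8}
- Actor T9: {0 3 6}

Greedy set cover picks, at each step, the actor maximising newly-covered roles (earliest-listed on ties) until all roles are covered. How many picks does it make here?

Greedy: pick T2 (covers 5 new) → pick T6 (covers 4 new) → pick T5 (covers 1 new). Total picks: 3.

3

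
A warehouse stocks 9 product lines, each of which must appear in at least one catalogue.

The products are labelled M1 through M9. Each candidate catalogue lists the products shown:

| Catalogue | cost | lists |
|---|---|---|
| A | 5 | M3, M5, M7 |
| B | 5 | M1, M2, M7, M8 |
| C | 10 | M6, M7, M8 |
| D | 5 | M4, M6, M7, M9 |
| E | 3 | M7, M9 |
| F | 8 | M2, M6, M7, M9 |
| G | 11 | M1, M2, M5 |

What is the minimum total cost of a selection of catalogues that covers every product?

15

A, B, D together cover every product (A ∪ B ∪ D = {M1, M2, M3, M4, M5, M6, M7, M8, M9}); total cost 5 + 5 + 5 = 15.
No covering selection has total cost below 15.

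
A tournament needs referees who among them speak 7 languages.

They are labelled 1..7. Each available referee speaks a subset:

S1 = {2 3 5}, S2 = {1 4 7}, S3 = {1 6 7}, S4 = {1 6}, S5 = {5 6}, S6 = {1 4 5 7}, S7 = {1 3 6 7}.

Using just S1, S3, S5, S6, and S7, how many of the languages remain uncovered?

0

Union of S1, S3, S5, S6, S7 = {1, 2, 3, 4, 5, 6, 7} — that's every language, so 0 are uncovered.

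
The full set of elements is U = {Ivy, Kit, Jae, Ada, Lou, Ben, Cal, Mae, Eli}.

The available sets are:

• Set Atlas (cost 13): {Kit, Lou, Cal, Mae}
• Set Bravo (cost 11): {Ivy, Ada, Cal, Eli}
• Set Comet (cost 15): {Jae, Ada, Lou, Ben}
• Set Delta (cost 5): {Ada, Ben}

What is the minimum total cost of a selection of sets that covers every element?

Atlas, Bravo, Comet together cover every element (Atlas ∪ Bravo ∪ Comet = {Ivy, Kit, Jae, Ada, Lou, Ben, Cal, Mae, Eli}); total cost 13 + 11 + 15 = 39.
The greedy pick Delta, Atlas, Bravo, Comet costs 44; no covering selection beats 39.

39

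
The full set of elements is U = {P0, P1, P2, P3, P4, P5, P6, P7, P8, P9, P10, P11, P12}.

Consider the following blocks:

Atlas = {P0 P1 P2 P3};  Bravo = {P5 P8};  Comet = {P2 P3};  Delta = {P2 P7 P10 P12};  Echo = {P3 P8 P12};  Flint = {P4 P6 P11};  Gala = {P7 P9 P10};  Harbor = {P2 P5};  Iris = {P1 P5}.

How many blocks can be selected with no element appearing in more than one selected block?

4

Echo, Flint, Gala, Iris are pairwise disjoint (Echo={P3,P8,P12}; Flint={P4,P6,P11}; Gala={P7,P9,P10}; Iris={P1,P5}).
Every remaining block overlaps one of these, and no 5 of the listed blocks are pairwise disjoint, so 4 is the maximum.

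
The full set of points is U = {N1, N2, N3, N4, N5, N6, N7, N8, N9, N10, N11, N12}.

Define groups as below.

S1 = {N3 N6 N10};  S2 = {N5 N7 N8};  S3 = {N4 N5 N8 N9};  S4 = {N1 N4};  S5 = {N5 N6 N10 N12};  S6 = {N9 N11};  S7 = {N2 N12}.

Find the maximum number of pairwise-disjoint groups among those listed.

S1, S2, S4, S6, S7 are pairwise disjoint (S1={N3,N6,N10}; S2={N5,N7,N8}; S4={N1,N4}; S6={N9,N11}; S7={N2,N12}).
Every remaining group overlaps one of these, and no 6 of the listed groups are pairwise disjoint, so 5 is the maximum.

5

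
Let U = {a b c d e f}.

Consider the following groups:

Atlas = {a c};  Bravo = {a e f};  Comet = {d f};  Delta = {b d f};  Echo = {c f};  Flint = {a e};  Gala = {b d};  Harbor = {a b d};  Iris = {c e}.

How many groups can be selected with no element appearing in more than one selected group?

3

Echo, Flint, Gala are pairwise disjoint (Echo={c,f}; Flint={a,e}; Gala={b,d}).
Every remaining group overlaps one of these, and no 4 of the listed groups are pairwise disjoint, so 3 is the maximum.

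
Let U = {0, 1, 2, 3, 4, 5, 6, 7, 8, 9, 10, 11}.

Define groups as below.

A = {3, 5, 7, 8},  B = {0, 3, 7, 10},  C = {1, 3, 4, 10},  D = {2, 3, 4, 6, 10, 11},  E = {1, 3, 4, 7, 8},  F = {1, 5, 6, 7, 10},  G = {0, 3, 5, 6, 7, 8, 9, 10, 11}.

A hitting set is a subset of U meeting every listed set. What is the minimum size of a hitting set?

2

Take H = {3, 7}. Each listed group contains at least one of these, so H is a hitting set of size 2.
No single item lies in every group, so at least 2 are needed and 2 is optimal.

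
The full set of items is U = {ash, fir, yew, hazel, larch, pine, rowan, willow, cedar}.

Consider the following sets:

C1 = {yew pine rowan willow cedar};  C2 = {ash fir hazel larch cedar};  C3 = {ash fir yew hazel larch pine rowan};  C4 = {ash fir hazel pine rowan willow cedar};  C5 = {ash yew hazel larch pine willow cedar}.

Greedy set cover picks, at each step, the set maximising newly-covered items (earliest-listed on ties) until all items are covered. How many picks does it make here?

2

Greedy: pick C3 (covers 7 new) → pick C1 (covers 2 new). Total picks: 2.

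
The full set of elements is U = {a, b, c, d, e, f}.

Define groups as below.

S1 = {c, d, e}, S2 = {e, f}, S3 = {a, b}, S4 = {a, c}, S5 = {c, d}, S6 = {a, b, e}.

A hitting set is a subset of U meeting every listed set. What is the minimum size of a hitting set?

Take H = {b, c, e}. Each listed group contains at least one of these, so H is a hitting set of size 3.
The groups S2, S3, S5 are pairwise disjoint, so any hitting set needs a separate element for each — at least 3. Hence 3 is optimal.

3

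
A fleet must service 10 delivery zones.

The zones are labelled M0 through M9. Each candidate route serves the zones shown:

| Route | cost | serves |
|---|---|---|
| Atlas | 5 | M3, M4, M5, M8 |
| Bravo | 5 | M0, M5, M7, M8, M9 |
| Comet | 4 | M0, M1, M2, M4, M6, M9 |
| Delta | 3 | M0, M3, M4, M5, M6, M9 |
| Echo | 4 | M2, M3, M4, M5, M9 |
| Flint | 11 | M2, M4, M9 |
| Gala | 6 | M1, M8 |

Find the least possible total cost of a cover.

12

Bravo, Comet, Delta together cover every zone (Bravo ∪ Comet ∪ Delta = {M0, M1, M2, M3, M4, M5, M6, M7, M8, M9}); total cost 5 + 4 + 3 = 12.
No covering selection has total cost below 12.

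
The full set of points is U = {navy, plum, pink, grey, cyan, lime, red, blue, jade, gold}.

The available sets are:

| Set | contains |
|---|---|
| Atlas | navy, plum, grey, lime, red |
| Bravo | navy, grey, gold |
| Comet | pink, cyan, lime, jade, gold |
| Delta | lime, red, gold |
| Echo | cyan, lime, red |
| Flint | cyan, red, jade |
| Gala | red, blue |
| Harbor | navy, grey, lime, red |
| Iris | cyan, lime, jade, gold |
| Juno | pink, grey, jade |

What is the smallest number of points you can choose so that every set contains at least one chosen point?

H = {grey, red, gold} meets every set (each contains at least one member of H), and |H| = 3.
No choice of 2 points meets every set, so 3 is the minimum.

3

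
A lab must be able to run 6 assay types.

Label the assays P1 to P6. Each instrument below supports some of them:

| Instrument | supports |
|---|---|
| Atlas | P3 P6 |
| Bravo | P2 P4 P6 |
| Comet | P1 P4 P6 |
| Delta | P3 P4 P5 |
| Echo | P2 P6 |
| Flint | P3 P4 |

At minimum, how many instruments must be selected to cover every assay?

3

Bravo and Comet and Delta together: Bravo ∪ Comet ∪ Delta = {P1, P2, P3, P4, P5, P6} — every assay is covered.
Only Comet contains P1, so Comet is forced; the remaining 3 assays need at least 2 more instruments (each remaining instrument adds at most 2) — so at least 3 instruments are needed, and 3 is optimal.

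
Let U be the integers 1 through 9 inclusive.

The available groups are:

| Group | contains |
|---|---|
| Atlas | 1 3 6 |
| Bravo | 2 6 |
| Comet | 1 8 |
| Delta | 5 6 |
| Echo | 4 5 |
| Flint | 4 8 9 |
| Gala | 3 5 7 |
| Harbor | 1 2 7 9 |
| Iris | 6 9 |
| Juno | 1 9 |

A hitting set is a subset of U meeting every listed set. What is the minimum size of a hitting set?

The 4 elements {1, 3, 4, 6} hit every group.
No choice of 3 elements meets every group, so 4 is the minimum.

4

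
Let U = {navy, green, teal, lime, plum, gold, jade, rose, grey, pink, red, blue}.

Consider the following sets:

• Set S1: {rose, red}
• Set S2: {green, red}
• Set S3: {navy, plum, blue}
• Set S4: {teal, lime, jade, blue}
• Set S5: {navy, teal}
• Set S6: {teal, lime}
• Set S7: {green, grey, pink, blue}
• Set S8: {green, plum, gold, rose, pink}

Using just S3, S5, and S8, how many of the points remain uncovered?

4

Union of S3, S5, S8 = {navy, green, teal, plum, gold, rose, pink, blue}.
Not covered: lime, jade, grey, red — 4 points.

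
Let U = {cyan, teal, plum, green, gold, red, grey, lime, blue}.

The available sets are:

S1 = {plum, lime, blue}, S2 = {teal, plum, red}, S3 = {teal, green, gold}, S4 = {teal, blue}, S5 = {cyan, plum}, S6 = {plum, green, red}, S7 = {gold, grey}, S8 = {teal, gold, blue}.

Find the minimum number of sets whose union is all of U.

S1, S5, S6, S7, and S8 cover everything between them: the union {cyan, teal, plum, green, gold, red, grey, lime, blue} is all of U.
No 4 of the 8 sets cover everything (all 70 combinations miss at least one element), so 5 is optimal.

5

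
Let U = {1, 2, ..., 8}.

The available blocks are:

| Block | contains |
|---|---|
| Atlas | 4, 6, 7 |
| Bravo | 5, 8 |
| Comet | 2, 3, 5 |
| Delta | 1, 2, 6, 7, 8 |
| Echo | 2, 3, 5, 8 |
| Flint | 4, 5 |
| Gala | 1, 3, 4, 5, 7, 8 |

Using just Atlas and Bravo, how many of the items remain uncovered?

Union of Atlas, Bravo = {4, 5, 6, 7, 8}.
Not covered: 1, 2, 3 — 3 items.

3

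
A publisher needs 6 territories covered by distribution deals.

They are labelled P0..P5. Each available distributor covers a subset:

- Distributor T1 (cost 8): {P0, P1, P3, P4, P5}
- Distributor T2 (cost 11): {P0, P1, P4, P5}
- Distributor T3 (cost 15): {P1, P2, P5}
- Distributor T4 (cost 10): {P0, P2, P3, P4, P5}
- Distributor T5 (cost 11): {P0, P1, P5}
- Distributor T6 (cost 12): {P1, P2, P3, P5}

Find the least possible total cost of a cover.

18

T1, T4 together cover every territory (T1 ∪ T4 = {P0, P1, P2, P3, P4, P5}); total cost 8 + 10 = 18.
No covering selection has total cost below 18.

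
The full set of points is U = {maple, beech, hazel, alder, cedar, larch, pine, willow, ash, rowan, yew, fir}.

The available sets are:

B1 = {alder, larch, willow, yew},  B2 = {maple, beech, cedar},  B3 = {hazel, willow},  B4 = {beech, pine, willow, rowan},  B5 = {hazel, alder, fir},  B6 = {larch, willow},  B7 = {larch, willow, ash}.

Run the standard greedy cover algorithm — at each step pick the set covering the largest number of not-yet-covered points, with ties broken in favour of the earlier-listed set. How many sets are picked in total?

5

Greedy: pick B1 (covers 4 new) → pick B2 (covers 3 new) → pick B4 (covers 2 new) → pick B5 (covers 2 new) → pick B7 (covers 1 new). Total picks: 5.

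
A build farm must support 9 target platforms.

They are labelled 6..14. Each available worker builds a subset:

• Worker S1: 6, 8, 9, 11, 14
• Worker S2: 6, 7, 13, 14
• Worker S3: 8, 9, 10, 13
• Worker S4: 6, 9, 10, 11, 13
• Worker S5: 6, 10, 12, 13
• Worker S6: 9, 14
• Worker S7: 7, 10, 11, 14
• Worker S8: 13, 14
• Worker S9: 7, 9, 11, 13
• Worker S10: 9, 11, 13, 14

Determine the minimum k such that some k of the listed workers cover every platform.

Take {S1, S5, S7}. Their union is {6, 7, 8, 9, 10, 11, 12, 13, 14}, which is all 9 platforms.
Only S5 contains 12, so S5 is forced; the remaining 5 platforms need at least 2 more workers (each remaining worker adds at most 4) — so at least 3 workers are needed, and 3 is optimal.

3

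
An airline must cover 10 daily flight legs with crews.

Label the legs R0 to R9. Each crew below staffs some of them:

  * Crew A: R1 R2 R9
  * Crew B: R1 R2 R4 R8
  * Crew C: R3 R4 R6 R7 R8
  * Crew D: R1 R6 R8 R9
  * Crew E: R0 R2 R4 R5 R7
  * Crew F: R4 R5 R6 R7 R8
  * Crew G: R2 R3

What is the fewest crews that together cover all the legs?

Take {D, E, G}. Their union is {R0, R1, R2, R3, R4, R5, R6, R7, R8, R9}, which is all 10 legs.
Only E contains R0, so E is forced; the remaining 5 legs need at least 2 more crews (each remaining crew adds at most 4) — so at least 3 crews are needed, and 3 is optimal.

3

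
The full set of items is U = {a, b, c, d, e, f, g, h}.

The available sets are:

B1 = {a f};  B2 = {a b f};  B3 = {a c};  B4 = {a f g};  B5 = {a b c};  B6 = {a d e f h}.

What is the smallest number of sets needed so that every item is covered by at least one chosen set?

3

B4 and B5 and B6 together: B4 ∪ B5 ∪ B6 = {a, b, c, d, e, f, g, h} — every item is covered.
Only B6 contains d, so B6 is forced; the remaining 3 items need at least 2 more sets (each remaining set adds at most 2) — so at least 3 sets are needed, and 3 is optimal.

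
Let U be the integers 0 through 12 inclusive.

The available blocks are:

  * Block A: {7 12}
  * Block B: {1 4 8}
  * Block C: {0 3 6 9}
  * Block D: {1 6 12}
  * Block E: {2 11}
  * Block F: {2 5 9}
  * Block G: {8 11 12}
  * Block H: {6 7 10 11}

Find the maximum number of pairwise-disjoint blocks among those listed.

A, B, C, E are pairwise disjoint (A={7,12}; B={1,4,8}; C={0,3,6,9}; E={2,11}).
Every remaining block overlaps one of these, and no 5 of the listed blocks are pairwise disjoint, so 4 is the maximum.

4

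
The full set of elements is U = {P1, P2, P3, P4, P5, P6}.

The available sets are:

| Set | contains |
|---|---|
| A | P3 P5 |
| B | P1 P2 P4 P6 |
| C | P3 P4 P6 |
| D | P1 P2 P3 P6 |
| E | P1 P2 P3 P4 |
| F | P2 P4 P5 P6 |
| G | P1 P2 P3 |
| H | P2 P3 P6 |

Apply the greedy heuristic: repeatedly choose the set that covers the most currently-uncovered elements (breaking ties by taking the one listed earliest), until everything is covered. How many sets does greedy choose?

2

Greedy: pick B (covers 4 new) → pick A (covers 2 new). Total picks: 2.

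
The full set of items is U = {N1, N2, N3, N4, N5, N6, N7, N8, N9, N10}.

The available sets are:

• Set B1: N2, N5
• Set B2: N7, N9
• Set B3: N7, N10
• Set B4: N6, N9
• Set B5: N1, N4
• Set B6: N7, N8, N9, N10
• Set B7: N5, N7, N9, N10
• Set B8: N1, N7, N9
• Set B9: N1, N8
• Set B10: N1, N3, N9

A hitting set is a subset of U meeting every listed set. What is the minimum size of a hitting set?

4

Take H = {N1, N5, N9, N10}. Each listed set contains at least one of these, so H is a hitting set of size 4.
The sets B1, B3, B4, B9 are pairwise disjoint, so any hitting set needs a separate item for each — at least 4. Hence 4 is optimal.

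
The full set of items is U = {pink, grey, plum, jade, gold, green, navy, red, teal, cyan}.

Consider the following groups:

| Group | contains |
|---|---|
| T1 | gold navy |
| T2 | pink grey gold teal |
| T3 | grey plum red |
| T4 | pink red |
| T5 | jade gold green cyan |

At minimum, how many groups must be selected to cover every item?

4

Take {T1, T2, T3, T5}. Their union is {pink, grey, plum, jade, gold, green, navy, red, teal, cyan}, which is all 10 items.
Only T1 contains navy, so T1 is forced; the remaining 8 items need at least 3 more groups (each remaining group adds at most 3) — so at least 4 groups are needed, and 4 is optimal.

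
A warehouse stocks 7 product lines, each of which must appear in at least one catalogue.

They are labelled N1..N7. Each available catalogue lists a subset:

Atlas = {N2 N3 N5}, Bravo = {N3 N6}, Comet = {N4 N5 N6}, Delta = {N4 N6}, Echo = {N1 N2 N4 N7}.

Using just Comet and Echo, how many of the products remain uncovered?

1

Union of Comet, Echo = {N1, N2, N4, N5, N6, N7}.
Not covered: N3 — 1 product.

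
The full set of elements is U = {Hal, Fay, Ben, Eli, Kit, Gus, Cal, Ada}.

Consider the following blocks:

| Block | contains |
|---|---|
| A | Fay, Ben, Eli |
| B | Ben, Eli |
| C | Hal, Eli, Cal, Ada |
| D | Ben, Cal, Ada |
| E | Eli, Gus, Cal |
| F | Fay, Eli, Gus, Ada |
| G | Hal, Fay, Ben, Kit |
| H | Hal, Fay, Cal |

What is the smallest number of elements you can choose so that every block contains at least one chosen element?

T = {Eli, Kit, Cal} meets every block (each contains at least one member of T), and |T| = 3.
No choice of 2 elements meets every block, so 3 is the minimum.

3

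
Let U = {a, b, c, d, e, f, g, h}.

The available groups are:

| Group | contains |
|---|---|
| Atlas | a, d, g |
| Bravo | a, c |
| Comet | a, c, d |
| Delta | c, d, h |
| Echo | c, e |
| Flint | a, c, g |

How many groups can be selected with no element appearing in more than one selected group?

Atlas, Echo are pairwise disjoint (Atlas={a,d,g}; Echo={c,e}).
Every remaining group overlaps one of these, and no 3 of the listed groups are pairwise disjoint, so 2 is the maximum.

2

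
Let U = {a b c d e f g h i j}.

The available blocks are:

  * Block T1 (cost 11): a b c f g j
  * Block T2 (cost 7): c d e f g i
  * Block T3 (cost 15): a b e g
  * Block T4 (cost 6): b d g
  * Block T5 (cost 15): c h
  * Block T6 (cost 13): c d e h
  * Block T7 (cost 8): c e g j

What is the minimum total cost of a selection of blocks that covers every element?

T1, T2, T6 together cover every element (T1 ∪ T2 ∪ T6 = {a, b, c, d, e, f, g, h, i, j}); total cost 11 + 7 + 13 = 31.
No covering selection has total cost below 31.

31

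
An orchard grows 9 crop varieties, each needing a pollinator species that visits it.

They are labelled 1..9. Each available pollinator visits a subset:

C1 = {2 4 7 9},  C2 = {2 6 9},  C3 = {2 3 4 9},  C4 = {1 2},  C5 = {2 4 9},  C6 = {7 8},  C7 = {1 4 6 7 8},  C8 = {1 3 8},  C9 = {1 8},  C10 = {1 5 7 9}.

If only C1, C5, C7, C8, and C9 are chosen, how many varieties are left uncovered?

1

Union of C1, C5, C7, C8, C9 = {1, 2, 3, 4, 6, 7, 8, 9}.
Not covered: 5 — 1 variety.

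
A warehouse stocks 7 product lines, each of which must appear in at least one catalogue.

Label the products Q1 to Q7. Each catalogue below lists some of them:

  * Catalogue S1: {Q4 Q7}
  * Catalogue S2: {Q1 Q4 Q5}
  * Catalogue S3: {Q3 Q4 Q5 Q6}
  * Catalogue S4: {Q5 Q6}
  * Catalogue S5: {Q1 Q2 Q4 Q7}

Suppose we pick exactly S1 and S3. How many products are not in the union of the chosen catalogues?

Union of S1, S3 = {Q3, Q4, Q5, Q6, Q7}.
Not covered: Q1, Q2 — 2 products.

2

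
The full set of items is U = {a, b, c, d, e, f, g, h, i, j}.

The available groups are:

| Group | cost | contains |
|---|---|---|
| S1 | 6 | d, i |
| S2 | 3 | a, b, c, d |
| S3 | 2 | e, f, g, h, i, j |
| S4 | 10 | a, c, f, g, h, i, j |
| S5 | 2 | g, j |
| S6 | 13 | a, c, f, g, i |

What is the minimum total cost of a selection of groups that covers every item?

S2, S3 together cover every item (S2 ∪ S3 = {a, b, c, d, e, f, g, h, i, j}); total cost 3 + 2 = 5.
No covering selection has total cost below 5.

5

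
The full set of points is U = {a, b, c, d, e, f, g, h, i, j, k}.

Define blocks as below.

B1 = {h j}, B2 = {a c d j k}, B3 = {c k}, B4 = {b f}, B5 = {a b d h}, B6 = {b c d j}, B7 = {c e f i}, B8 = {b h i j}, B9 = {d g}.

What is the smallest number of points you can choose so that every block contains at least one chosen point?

4

T = {b, c, d, h} meets every block (each contains at least one member of T), and |T| = 4.
The blocks B1, B3, B4, B9 are pairwise disjoint, so any hitting set needs a separate point for each — at least 4. Hence 4 is optimal.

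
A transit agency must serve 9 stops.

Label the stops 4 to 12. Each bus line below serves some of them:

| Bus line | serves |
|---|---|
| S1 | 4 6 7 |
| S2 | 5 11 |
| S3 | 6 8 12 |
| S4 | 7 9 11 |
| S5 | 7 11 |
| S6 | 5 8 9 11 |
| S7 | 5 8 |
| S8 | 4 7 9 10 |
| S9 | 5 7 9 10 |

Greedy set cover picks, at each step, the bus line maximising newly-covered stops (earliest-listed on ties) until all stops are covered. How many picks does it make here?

4

Greedy: pick S6 (covers 4 new) → pick S1 (covers 3 new) → pick S3 (covers 1 new) → pick S8 (covers 1 new). Total picks: 4.
(The true minimum cover uses only 3 bus lines, so greedy is not optimal here.)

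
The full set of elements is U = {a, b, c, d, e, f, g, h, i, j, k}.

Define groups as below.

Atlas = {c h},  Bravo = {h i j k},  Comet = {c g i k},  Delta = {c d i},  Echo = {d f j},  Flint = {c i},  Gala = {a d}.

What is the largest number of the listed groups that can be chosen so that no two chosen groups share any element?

2

Comet, Echo are pairwise disjoint (Comet={c,g,i,k}; Echo={d,f,j}).
Every remaining group overlaps one of these, and no 3 of the listed groups are pairwise disjoint, so 2 is the maximum.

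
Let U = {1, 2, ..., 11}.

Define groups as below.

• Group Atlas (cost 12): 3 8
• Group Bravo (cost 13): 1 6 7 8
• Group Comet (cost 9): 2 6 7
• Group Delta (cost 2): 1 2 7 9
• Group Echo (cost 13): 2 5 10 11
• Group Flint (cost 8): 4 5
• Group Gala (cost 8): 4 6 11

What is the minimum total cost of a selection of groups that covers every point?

Atlas, Delta, Echo, Gala together cover every point (Atlas ∪ Delta ∪ Echo ∪ Gala = {1, 2, 3, 4, 5, 6, 7, 8, 9, 10, 11}); total cost 12 + 2 + 13 + 8 = 35.
No covering selection has total cost below 35.

35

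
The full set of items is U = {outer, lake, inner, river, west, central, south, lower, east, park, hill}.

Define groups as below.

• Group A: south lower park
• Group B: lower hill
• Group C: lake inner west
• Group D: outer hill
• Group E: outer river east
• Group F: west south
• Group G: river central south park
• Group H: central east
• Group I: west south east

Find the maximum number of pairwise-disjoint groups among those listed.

A, C, D, H are pairwise disjoint (A={south,lower,park}; C={lake,inner,west}; D={outer,hill}; H={central,east}).
Every remaining group overlaps one of these, and no 5 of the listed groups are pairwise disjoint, so 4 is the maximum.

4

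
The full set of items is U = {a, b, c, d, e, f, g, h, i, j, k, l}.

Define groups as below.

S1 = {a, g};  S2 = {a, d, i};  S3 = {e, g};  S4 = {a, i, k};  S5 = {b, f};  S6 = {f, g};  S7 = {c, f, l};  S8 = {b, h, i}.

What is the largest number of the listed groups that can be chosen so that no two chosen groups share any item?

3

S3, S4, S7 are pairwise disjoint (S3={e,g}; S4={a,i,k}; S7={c,f,l}).
Every remaining group overlaps one of these, and no 4 of the listed groups are pairwise disjoint, so 3 is the maximum.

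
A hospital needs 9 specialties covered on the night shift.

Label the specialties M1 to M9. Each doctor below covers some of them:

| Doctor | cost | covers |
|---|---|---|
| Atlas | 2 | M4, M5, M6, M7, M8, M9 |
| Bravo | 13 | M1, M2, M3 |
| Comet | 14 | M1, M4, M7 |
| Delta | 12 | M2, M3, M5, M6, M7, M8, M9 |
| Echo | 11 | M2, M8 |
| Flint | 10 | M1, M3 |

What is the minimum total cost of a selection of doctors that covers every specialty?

15

Atlas, Bravo together cover every specialty (Atlas ∪ Bravo = {M1, M2, M3, M4, M5, M6, M7, M8, M9}); total cost 2 + 13 = 15.
No covering selection has total cost below 15.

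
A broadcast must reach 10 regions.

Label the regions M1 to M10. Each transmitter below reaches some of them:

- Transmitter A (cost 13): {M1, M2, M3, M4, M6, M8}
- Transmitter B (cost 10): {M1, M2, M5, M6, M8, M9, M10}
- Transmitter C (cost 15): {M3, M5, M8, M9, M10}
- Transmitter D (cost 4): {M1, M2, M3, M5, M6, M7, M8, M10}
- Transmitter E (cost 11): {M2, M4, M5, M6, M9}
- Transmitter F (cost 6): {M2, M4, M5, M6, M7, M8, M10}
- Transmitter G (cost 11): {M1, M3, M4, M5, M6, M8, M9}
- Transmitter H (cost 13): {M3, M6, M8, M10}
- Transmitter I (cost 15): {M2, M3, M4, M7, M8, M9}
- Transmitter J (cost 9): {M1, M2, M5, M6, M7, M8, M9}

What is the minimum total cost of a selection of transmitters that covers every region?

D, G together cover every region (D ∪ G = {M1, M2, M3, M4, M5, M6, M7, M8, M9, M10}); total cost 4 + 11 = 15.
No covering selection has total cost below 15.

15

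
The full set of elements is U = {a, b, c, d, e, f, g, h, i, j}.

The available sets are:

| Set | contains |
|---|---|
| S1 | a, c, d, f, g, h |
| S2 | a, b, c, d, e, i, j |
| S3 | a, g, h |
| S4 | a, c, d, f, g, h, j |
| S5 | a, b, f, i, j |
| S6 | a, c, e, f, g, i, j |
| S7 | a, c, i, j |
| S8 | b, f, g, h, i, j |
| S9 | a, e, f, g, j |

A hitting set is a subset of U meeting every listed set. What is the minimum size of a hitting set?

Take T = {a, i}. Each listed set contains at least one of these, so T is a hitting set of size 2.
No single element lies in every set, so at least 2 are needed and 2 is optimal.

2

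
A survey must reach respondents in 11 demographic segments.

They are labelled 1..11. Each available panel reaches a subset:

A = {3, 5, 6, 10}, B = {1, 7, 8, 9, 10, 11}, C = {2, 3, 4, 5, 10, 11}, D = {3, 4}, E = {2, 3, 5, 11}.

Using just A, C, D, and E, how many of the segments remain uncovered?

Union of A, C, D, E = {2, 3, 4, 5, 6, 10, 11}.
Not covered: 1, 7, 8, 9 — 4 segments.

4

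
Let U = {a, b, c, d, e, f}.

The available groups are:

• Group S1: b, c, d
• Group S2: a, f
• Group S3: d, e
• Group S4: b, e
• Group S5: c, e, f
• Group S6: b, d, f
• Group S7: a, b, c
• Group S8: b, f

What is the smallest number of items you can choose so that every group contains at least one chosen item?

3

H = {c, e, f} meets every group (each contains at least one member of H), and |H| = 3.
No choice of 2 items meets every group, so 3 is the minimum.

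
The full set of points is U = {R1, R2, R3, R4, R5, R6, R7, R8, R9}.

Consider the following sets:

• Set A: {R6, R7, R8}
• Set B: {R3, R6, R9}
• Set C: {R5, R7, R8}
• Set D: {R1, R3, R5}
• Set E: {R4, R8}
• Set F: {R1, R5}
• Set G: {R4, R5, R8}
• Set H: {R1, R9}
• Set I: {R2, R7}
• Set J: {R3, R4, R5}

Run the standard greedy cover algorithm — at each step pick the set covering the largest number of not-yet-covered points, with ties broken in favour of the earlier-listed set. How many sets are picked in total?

5

Greedy: pick A (covers 3 new) → pick D (covers 3 new) → pick B (covers 1 new) → pick E (covers 1 new) → pick I (covers 1 new). Total picks: 5.
(The true minimum cover uses only 4 sets, so greedy is not optimal here.)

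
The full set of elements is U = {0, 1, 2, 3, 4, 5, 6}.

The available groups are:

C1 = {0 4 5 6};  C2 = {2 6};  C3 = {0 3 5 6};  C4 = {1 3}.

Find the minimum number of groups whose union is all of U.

C1, C2, and C4 cover everything between them: the union {0, 1, 2, 3, 4, 5, 6} is all of U.
Only C4 contains 1, so C4 is forced; the remaining 5 elements need at least 2 more groups (each remaining group adds at most 4) — so at least 3 groups are needed, and 3 is optimal.

3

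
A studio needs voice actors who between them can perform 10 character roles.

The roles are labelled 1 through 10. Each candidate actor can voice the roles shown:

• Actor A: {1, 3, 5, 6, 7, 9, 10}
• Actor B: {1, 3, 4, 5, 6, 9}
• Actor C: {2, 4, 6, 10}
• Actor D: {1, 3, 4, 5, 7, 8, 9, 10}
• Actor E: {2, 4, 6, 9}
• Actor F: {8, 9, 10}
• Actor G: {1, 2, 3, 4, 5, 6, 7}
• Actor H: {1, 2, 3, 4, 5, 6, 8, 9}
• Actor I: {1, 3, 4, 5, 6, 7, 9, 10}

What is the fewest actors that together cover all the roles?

2

H and I together: H ∪ I = {1, 2, 3, 4, 5, 6, 7, 8, 9, 10} — every role is covered.
No single actor has all 10 roles (the largest, D, has 8), so 2 is optimal.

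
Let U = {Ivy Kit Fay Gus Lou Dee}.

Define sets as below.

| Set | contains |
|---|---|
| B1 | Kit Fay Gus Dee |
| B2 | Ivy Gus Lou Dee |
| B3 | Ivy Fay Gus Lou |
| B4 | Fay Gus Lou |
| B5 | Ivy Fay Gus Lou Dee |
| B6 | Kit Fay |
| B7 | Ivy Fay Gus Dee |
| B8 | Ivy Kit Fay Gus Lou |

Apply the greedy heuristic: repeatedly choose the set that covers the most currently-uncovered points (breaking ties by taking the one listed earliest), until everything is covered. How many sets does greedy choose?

Greedy: pick B5 (covers 5 new) → pick B1 (covers 1 new). Total picks: 2.

2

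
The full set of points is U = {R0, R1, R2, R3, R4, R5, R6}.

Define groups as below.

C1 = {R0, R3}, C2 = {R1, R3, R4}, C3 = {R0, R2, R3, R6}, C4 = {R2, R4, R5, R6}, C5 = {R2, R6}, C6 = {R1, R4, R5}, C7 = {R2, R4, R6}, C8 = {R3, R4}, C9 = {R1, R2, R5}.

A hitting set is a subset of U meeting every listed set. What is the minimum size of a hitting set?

H = {R1, R2, R3} meets every group (each contains at least one member of H), and |H| = 3.
The groups C1, C5, C6 are pairwise disjoint, so any hitting set needs a separate point for each — at least 3. Hence 3 is optimal.

3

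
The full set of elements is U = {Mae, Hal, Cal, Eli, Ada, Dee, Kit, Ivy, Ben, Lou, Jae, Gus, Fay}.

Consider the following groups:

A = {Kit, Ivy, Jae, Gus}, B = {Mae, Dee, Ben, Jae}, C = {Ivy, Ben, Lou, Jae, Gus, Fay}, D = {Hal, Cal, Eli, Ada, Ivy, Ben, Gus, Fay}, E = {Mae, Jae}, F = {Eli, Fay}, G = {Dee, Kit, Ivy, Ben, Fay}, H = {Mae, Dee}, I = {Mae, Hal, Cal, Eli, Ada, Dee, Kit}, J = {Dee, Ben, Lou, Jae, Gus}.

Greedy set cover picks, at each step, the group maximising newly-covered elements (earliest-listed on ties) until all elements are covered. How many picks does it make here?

4

Greedy: pick D (covers 8 new) → pick B (covers 3 new) → pick A (covers 1 new) → pick C (covers 1 new). Total picks: 4.
(The true minimum cover uses only 2 groups, so greedy is not optimal here.)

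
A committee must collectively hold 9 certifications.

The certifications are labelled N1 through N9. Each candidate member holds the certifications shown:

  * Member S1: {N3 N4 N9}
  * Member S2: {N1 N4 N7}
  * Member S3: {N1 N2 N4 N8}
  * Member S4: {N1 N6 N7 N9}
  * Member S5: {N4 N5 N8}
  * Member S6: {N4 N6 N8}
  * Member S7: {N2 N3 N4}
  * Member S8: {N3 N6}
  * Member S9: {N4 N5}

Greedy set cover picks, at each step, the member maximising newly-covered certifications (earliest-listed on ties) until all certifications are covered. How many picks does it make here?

Greedy: pick S3 (covers 4 new) → pick S4 (covers 3 new) → pick S1 (covers 1 new) → pick S5 (covers 1 new). Total picks: 4.
(The true minimum cover uses only 3 members, so greedy is not optimal here.)

4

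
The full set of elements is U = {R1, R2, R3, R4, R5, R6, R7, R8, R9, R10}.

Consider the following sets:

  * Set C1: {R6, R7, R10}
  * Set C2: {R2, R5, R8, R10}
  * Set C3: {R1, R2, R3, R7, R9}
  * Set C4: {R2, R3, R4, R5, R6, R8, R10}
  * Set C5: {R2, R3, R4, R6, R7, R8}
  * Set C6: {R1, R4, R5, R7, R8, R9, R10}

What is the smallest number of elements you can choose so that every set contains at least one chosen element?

H = {R2, R10} meets every set (each contains at least one member of H), and |H| = 2.
No single element lies in every set, so at least 2 are needed and 2 is optimal.

2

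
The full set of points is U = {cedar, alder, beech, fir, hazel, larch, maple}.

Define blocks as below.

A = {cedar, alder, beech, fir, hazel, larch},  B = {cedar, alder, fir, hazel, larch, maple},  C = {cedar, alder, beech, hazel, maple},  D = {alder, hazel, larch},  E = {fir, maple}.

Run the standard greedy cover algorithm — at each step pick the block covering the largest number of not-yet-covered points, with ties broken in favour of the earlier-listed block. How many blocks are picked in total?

Greedy: pick A (covers 6 new) → pick B (covers 1 new). Total picks: 2.

2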